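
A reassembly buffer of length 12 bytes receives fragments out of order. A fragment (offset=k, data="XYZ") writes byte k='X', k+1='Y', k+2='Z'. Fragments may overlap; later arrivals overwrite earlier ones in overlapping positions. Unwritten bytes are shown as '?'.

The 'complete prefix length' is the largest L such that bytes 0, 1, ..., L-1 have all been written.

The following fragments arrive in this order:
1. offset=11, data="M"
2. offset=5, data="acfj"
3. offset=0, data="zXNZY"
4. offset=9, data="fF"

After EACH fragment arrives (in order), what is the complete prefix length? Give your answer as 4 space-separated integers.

Fragment 1: offset=11 data="M" -> buffer=???????????M -> prefix_len=0
Fragment 2: offset=5 data="acfj" -> buffer=?????acfj??M -> prefix_len=0
Fragment 3: offset=0 data="zXNZY" -> buffer=zXNZYacfj??M -> prefix_len=9
Fragment 4: offset=9 data="fF" -> buffer=zXNZYacfjfFM -> prefix_len=12

Answer: 0 0 9 12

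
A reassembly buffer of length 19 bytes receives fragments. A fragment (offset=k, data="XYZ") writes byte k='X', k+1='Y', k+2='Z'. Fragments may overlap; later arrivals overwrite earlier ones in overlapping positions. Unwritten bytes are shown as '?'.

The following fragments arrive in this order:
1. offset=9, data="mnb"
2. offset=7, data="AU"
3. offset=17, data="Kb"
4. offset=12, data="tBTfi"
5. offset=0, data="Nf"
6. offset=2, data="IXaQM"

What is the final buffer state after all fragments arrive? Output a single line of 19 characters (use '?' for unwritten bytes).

Answer: NfIXaQMAUmnbtBTfiKb

Derivation:
Fragment 1: offset=9 data="mnb" -> buffer=?????????mnb???????
Fragment 2: offset=7 data="AU" -> buffer=???????AUmnb???????
Fragment 3: offset=17 data="Kb" -> buffer=???????AUmnb?????Kb
Fragment 4: offset=12 data="tBTfi" -> buffer=???????AUmnbtBTfiKb
Fragment 5: offset=0 data="Nf" -> buffer=Nf?????AUmnbtBTfiKb
Fragment 6: offset=2 data="IXaQM" -> buffer=NfIXaQMAUmnbtBTfiKb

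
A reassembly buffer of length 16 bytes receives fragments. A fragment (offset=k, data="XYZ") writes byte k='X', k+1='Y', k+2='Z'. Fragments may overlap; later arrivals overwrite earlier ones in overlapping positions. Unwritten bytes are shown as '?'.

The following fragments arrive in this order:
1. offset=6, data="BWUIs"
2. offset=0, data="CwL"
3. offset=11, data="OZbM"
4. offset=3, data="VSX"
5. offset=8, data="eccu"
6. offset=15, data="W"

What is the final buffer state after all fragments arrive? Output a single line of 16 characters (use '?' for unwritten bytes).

Fragment 1: offset=6 data="BWUIs" -> buffer=??????BWUIs?????
Fragment 2: offset=0 data="CwL" -> buffer=CwL???BWUIs?????
Fragment 3: offset=11 data="OZbM" -> buffer=CwL???BWUIsOZbM?
Fragment 4: offset=3 data="VSX" -> buffer=CwLVSXBWUIsOZbM?
Fragment 5: offset=8 data="eccu" -> buffer=CwLVSXBWeccuZbM?
Fragment 6: offset=15 data="W" -> buffer=CwLVSXBWeccuZbMW

Answer: CwLVSXBWeccuZbMW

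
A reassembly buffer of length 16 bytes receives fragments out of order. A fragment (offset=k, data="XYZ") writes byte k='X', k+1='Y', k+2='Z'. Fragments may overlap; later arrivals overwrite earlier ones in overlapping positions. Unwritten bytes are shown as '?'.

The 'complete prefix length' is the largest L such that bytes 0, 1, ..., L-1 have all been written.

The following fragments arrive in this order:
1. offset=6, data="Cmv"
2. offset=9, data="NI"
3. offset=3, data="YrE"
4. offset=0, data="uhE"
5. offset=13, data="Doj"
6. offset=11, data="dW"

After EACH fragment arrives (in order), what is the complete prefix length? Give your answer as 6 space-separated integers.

Answer: 0 0 0 11 11 16

Derivation:
Fragment 1: offset=6 data="Cmv" -> buffer=??????Cmv??????? -> prefix_len=0
Fragment 2: offset=9 data="NI" -> buffer=??????CmvNI????? -> prefix_len=0
Fragment 3: offset=3 data="YrE" -> buffer=???YrECmvNI????? -> prefix_len=0
Fragment 4: offset=0 data="uhE" -> buffer=uhEYrECmvNI????? -> prefix_len=11
Fragment 5: offset=13 data="Doj" -> buffer=uhEYrECmvNI??Doj -> prefix_len=11
Fragment 6: offset=11 data="dW" -> buffer=uhEYrECmvNIdWDoj -> prefix_len=16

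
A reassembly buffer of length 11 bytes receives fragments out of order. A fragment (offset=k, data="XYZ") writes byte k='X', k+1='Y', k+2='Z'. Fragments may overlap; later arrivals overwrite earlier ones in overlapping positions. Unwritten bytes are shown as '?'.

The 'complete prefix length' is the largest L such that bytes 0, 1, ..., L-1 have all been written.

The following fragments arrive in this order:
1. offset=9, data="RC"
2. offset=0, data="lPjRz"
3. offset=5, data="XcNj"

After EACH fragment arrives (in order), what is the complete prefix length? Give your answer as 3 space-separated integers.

Answer: 0 5 11

Derivation:
Fragment 1: offset=9 data="RC" -> buffer=?????????RC -> prefix_len=0
Fragment 2: offset=0 data="lPjRz" -> buffer=lPjRz????RC -> prefix_len=5
Fragment 3: offset=5 data="XcNj" -> buffer=lPjRzXcNjRC -> prefix_len=11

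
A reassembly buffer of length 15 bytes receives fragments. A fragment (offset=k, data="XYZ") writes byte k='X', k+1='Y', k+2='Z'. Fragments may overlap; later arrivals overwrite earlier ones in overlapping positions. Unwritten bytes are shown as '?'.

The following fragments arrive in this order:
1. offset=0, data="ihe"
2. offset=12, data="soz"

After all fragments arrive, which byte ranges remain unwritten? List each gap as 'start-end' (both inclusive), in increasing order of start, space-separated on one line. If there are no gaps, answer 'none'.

Fragment 1: offset=0 len=3
Fragment 2: offset=12 len=3
Gaps: 3-11

Answer: 3-11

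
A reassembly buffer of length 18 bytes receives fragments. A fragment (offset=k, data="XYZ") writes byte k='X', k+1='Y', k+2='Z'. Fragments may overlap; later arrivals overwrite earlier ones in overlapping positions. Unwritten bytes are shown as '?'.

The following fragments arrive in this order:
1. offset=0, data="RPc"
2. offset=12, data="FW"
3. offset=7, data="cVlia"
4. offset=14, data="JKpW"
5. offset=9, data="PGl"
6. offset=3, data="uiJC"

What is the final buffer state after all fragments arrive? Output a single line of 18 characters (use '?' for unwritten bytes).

Fragment 1: offset=0 data="RPc" -> buffer=RPc???????????????
Fragment 2: offset=12 data="FW" -> buffer=RPc?????????FW????
Fragment 3: offset=7 data="cVlia" -> buffer=RPc????cVliaFW????
Fragment 4: offset=14 data="JKpW" -> buffer=RPc????cVliaFWJKpW
Fragment 5: offset=9 data="PGl" -> buffer=RPc????cVPGlFWJKpW
Fragment 6: offset=3 data="uiJC" -> buffer=RPcuiJCcVPGlFWJKpW

Answer: RPcuiJCcVPGlFWJKpW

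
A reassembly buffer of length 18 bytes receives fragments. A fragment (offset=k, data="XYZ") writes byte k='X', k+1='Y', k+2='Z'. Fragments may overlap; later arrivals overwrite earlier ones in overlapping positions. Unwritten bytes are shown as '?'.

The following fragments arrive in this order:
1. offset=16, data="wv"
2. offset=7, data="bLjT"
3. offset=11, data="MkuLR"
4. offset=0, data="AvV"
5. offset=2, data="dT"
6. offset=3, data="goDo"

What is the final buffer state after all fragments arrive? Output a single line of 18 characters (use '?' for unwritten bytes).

Fragment 1: offset=16 data="wv" -> buffer=????????????????wv
Fragment 2: offset=7 data="bLjT" -> buffer=???????bLjT?????wv
Fragment 3: offset=11 data="MkuLR" -> buffer=???????bLjTMkuLRwv
Fragment 4: offset=0 data="AvV" -> buffer=AvV????bLjTMkuLRwv
Fragment 5: offset=2 data="dT" -> buffer=AvdT???bLjTMkuLRwv
Fragment 6: offset=3 data="goDo" -> buffer=AvdgoDobLjTMkuLRwv

Answer: AvdgoDobLjTMkuLRwv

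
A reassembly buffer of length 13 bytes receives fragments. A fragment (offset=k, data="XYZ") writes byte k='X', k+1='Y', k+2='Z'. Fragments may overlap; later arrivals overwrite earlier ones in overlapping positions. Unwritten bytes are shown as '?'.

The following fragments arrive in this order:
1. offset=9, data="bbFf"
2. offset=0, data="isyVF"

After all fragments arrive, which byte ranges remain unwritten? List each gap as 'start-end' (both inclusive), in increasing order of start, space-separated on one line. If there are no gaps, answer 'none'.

Answer: 5-8

Derivation:
Fragment 1: offset=9 len=4
Fragment 2: offset=0 len=5
Gaps: 5-8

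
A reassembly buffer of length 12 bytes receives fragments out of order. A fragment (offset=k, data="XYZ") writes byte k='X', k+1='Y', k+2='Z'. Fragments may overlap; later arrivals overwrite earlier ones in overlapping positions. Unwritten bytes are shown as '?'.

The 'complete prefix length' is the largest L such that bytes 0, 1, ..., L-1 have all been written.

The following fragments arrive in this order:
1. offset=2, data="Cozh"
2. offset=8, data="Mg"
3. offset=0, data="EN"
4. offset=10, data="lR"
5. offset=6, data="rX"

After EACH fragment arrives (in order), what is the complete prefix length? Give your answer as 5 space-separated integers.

Fragment 1: offset=2 data="Cozh" -> buffer=??Cozh?????? -> prefix_len=0
Fragment 2: offset=8 data="Mg" -> buffer=??Cozh??Mg?? -> prefix_len=0
Fragment 3: offset=0 data="EN" -> buffer=ENCozh??Mg?? -> prefix_len=6
Fragment 4: offset=10 data="lR" -> buffer=ENCozh??MglR -> prefix_len=6
Fragment 5: offset=6 data="rX" -> buffer=ENCozhrXMglR -> prefix_len=12

Answer: 0 0 6 6 12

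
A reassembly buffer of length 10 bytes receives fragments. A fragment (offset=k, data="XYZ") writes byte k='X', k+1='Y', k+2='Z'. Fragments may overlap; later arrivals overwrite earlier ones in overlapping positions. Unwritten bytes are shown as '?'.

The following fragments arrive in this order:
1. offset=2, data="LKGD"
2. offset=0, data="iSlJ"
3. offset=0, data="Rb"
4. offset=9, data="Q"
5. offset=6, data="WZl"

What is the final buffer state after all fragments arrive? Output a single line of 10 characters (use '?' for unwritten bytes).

Answer: RblJGDWZlQ

Derivation:
Fragment 1: offset=2 data="LKGD" -> buffer=??LKGD????
Fragment 2: offset=0 data="iSlJ" -> buffer=iSlJGD????
Fragment 3: offset=0 data="Rb" -> buffer=RblJGD????
Fragment 4: offset=9 data="Q" -> buffer=RblJGD???Q
Fragment 5: offset=6 data="WZl" -> buffer=RblJGDWZlQ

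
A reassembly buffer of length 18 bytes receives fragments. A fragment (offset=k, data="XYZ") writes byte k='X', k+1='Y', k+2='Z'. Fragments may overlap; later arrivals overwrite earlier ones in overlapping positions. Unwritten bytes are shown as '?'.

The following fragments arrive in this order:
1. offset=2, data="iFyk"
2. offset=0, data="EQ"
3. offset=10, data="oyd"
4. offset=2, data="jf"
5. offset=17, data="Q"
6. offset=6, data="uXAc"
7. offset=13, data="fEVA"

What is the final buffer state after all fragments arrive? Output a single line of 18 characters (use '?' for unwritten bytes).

Answer: EQjfykuXAcoydfEVAQ

Derivation:
Fragment 1: offset=2 data="iFyk" -> buffer=??iFyk????????????
Fragment 2: offset=0 data="EQ" -> buffer=EQiFyk????????????
Fragment 3: offset=10 data="oyd" -> buffer=EQiFyk????oyd?????
Fragment 4: offset=2 data="jf" -> buffer=EQjfyk????oyd?????
Fragment 5: offset=17 data="Q" -> buffer=EQjfyk????oyd????Q
Fragment 6: offset=6 data="uXAc" -> buffer=EQjfykuXAcoyd????Q
Fragment 7: offset=13 data="fEVA" -> buffer=EQjfykuXAcoydfEVAQ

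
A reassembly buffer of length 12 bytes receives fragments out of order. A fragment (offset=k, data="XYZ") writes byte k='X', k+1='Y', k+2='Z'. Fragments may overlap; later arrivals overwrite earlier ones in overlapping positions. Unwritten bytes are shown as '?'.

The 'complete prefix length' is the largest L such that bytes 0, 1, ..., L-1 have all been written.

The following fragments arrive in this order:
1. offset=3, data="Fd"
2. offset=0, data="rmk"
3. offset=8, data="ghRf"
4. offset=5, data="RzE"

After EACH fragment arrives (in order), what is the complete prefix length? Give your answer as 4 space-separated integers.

Fragment 1: offset=3 data="Fd" -> buffer=???Fd??????? -> prefix_len=0
Fragment 2: offset=0 data="rmk" -> buffer=rmkFd??????? -> prefix_len=5
Fragment 3: offset=8 data="ghRf" -> buffer=rmkFd???ghRf -> prefix_len=5
Fragment 4: offset=5 data="RzE" -> buffer=rmkFdRzEghRf -> prefix_len=12

Answer: 0 5 5 12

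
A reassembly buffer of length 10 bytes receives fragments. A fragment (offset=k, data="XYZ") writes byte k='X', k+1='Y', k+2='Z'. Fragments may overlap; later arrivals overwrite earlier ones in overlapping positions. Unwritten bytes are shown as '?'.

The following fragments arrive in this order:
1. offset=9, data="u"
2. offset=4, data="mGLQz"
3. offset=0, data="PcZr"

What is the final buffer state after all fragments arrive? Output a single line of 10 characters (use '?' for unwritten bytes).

Answer: PcZrmGLQzu

Derivation:
Fragment 1: offset=9 data="u" -> buffer=?????????u
Fragment 2: offset=4 data="mGLQz" -> buffer=????mGLQzu
Fragment 3: offset=0 data="PcZr" -> buffer=PcZrmGLQzu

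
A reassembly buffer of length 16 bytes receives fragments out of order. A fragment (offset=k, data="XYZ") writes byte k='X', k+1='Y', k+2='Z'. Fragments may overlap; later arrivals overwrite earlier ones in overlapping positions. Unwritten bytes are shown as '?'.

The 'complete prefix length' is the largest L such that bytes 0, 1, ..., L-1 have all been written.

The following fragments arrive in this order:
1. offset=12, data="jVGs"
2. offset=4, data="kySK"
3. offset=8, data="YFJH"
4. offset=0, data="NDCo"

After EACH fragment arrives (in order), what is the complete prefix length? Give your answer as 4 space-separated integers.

Answer: 0 0 0 16

Derivation:
Fragment 1: offset=12 data="jVGs" -> buffer=????????????jVGs -> prefix_len=0
Fragment 2: offset=4 data="kySK" -> buffer=????kySK????jVGs -> prefix_len=0
Fragment 3: offset=8 data="YFJH" -> buffer=????kySKYFJHjVGs -> prefix_len=0
Fragment 4: offset=0 data="NDCo" -> buffer=NDCokySKYFJHjVGs -> prefix_len=16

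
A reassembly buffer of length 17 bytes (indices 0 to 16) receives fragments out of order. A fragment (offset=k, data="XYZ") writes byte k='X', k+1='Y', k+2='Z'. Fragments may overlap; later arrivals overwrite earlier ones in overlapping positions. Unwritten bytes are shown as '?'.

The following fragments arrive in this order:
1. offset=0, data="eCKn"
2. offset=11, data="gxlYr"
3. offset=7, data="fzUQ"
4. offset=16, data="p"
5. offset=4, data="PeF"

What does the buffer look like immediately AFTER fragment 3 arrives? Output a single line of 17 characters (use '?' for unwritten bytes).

Answer: eCKn???fzUQgxlYr?

Derivation:
Fragment 1: offset=0 data="eCKn" -> buffer=eCKn?????????????
Fragment 2: offset=11 data="gxlYr" -> buffer=eCKn???????gxlYr?
Fragment 3: offset=7 data="fzUQ" -> buffer=eCKn???fzUQgxlYr?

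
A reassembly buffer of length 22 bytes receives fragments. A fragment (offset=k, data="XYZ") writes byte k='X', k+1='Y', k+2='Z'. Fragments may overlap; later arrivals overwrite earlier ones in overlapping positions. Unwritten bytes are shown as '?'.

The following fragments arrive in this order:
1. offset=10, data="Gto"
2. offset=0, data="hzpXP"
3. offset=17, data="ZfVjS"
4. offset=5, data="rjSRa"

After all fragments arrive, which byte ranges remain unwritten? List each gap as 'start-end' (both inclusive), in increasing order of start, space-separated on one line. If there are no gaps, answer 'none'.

Fragment 1: offset=10 len=3
Fragment 2: offset=0 len=5
Fragment 3: offset=17 len=5
Fragment 4: offset=5 len=5
Gaps: 13-16

Answer: 13-16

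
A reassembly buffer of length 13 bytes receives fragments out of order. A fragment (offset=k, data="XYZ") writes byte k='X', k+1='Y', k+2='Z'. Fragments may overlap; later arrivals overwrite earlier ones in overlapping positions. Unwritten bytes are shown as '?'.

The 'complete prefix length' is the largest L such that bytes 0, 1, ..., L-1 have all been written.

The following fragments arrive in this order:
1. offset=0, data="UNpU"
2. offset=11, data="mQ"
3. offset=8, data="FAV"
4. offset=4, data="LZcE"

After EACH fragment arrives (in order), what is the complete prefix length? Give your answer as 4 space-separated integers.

Answer: 4 4 4 13

Derivation:
Fragment 1: offset=0 data="UNpU" -> buffer=UNpU????????? -> prefix_len=4
Fragment 2: offset=11 data="mQ" -> buffer=UNpU???????mQ -> prefix_len=4
Fragment 3: offset=8 data="FAV" -> buffer=UNpU????FAVmQ -> prefix_len=4
Fragment 4: offset=4 data="LZcE" -> buffer=UNpULZcEFAVmQ -> prefix_len=13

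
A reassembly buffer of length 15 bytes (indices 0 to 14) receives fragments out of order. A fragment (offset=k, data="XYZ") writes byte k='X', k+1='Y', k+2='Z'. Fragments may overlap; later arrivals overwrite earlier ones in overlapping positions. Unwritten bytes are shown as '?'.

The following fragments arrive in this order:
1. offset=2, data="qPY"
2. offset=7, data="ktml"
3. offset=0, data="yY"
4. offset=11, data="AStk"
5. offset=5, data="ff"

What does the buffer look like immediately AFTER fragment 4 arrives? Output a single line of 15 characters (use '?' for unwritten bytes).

Answer: yYqPY??ktmlAStk

Derivation:
Fragment 1: offset=2 data="qPY" -> buffer=??qPY??????????
Fragment 2: offset=7 data="ktml" -> buffer=??qPY??ktml????
Fragment 3: offset=0 data="yY" -> buffer=yYqPY??ktml????
Fragment 4: offset=11 data="AStk" -> buffer=yYqPY??ktmlAStk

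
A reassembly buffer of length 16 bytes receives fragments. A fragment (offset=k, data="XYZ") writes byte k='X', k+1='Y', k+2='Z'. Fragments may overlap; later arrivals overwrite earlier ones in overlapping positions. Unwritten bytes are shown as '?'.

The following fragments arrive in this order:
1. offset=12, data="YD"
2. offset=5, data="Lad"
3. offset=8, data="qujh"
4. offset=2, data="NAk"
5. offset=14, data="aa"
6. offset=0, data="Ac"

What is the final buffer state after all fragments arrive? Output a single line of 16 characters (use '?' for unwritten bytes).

Fragment 1: offset=12 data="YD" -> buffer=????????????YD??
Fragment 2: offset=5 data="Lad" -> buffer=?????Lad????YD??
Fragment 3: offset=8 data="qujh" -> buffer=?????LadqujhYD??
Fragment 4: offset=2 data="NAk" -> buffer=??NAkLadqujhYD??
Fragment 5: offset=14 data="aa" -> buffer=??NAkLadqujhYDaa
Fragment 6: offset=0 data="Ac" -> buffer=AcNAkLadqujhYDaa

Answer: AcNAkLadqujhYDaa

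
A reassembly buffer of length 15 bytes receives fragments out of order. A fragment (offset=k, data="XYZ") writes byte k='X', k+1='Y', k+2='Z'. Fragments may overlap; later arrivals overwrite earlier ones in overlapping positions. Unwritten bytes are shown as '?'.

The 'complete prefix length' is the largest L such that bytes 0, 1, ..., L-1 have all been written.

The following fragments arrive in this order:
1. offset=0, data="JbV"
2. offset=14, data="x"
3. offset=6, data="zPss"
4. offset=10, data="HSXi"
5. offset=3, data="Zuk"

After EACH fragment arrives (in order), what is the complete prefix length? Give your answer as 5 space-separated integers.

Answer: 3 3 3 3 15

Derivation:
Fragment 1: offset=0 data="JbV" -> buffer=JbV???????????? -> prefix_len=3
Fragment 2: offset=14 data="x" -> buffer=JbV???????????x -> prefix_len=3
Fragment 3: offset=6 data="zPss" -> buffer=JbV???zPss????x -> prefix_len=3
Fragment 4: offset=10 data="HSXi" -> buffer=JbV???zPssHSXix -> prefix_len=3
Fragment 5: offset=3 data="Zuk" -> buffer=JbVZukzPssHSXix -> prefix_len=15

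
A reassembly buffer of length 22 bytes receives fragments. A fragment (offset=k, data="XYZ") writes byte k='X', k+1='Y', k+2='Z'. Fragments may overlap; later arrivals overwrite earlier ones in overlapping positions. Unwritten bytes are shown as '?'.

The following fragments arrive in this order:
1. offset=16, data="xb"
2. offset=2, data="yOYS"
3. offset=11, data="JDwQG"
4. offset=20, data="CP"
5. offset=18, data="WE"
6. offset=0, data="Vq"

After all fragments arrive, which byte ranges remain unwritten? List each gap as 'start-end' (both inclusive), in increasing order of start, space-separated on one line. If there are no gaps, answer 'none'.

Fragment 1: offset=16 len=2
Fragment 2: offset=2 len=4
Fragment 3: offset=11 len=5
Fragment 4: offset=20 len=2
Fragment 5: offset=18 len=2
Fragment 6: offset=0 len=2
Gaps: 6-10

Answer: 6-10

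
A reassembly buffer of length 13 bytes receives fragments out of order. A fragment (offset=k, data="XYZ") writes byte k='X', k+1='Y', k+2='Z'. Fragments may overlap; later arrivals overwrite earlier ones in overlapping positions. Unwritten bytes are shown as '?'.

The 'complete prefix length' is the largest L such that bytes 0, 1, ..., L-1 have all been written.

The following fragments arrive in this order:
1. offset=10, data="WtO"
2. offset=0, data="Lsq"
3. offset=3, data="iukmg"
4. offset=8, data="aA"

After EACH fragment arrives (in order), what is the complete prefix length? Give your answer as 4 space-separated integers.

Fragment 1: offset=10 data="WtO" -> buffer=??????????WtO -> prefix_len=0
Fragment 2: offset=0 data="Lsq" -> buffer=Lsq???????WtO -> prefix_len=3
Fragment 3: offset=3 data="iukmg" -> buffer=Lsqiukmg??WtO -> prefix_len=8
Fragment 4: offset=8 data="aA" -> buffer=LsqiukmgaAWtO -> prefix_len=13

Answer: 0 3 8 13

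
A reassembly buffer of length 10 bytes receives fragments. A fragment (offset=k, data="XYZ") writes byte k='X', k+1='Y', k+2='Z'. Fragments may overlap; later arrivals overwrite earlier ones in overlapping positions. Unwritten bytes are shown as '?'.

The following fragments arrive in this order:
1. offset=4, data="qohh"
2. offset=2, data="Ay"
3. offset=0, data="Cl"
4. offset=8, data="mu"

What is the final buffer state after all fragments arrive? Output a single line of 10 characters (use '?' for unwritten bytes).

Fragment 1: offset=4 data="qohh" -> buffer=????qohh??
Fragment 2: offset=2 data="Ay" -> buffer=??Ayqohh??
Fragment 3: offset=0 data="Cl" -> buffer=ClAyqohh??
Fragment 4: offset=8 data="mu" -> buffer=ClAyqohhmu

Answer: ClAyqohhmu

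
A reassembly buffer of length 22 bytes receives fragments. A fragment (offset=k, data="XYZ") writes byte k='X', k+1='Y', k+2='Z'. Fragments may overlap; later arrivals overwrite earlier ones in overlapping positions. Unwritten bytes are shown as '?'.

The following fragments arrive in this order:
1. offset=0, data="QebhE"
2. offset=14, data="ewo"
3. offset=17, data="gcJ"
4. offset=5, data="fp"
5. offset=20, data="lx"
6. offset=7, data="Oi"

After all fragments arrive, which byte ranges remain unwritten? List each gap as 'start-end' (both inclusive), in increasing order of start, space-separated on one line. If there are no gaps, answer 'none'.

Fragment 1: offset=0 len=5
Fragment 2: offset=14 len=3
Fragment 3: offset=17 len=3
Fragment 4: offset=5 len=2
Fragment 5: offset=20 len=2
Fragment 6: offset=7 len=2
Gaps: 9-13

Answer: 9-13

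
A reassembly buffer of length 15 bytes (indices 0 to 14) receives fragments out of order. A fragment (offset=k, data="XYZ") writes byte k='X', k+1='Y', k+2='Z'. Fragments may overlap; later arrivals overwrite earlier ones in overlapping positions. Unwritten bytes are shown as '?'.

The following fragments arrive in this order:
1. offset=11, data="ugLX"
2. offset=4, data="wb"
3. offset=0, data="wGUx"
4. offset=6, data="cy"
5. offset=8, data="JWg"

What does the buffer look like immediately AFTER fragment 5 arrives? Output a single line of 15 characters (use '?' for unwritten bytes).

Fragment 1: offset=11 data="ugLX" -> buffer=???????????ugLX
Fragment 2: offset=4 data="wb" -> buffer=????wb?????ugLX
Fragment 3: offset=0 data="wGUx" -> buffer=wGUxwb?????ugLX
Fragment 4: offset=6 data="cy" -> buffer=wGUxwbcy???ugLX
Fragment 5: offset=8 data="JWg" -> buffer=wGUxwbcyJWgugLX

Answer: wGUxwbcyJWgugLX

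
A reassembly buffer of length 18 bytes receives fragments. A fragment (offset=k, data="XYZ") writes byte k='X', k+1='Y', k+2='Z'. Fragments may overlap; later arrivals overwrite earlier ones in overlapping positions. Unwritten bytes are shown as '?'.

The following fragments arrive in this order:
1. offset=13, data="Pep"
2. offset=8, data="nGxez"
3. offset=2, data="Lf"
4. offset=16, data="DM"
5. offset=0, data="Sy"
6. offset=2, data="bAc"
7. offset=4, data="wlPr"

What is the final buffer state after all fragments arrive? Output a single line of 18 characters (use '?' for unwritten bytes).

Answer: SybAwlPrnGxezPepDM

Derivation:
Fragment 1: offset=13 data="Pep" -> buffer=?????????????Pep??
Fragment 2: offset=8 data="nGxez" -> buffer=????????nGxezPep??
Fragment 3: offset=2 data="Lf" -> buffer=??Lf????nGxezPep??
Fragment 4: offset=16 data="DM" -> buffer=??Lf????nGxezPepDM
Fragment 5: offset=0 data="Sy" -> buffer=SyLf????nGxezPepDM
Fragment 6: offset=2 data="bAc" -> buffer=SybAc???nGxezPepDM
Fragment 7: offset=4 data="wlPr" -> buffer=SybAwlPrnGxezPepDM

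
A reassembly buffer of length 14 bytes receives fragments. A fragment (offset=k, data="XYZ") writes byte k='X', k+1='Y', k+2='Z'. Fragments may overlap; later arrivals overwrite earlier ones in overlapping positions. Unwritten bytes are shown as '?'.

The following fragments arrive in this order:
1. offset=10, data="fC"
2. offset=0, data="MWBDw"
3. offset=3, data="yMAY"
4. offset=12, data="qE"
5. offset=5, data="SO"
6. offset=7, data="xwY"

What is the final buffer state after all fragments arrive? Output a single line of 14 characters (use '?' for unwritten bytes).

Fragment 1: offset=10 data="fC" -> buffer=??????????fC??
Fragment 2: offset=0 data="MWBDw" -> buffer=MWBDw?????fC??
Fragment 3: offset=3 data="yMAY" -> buffer=MWByMAY???fC??
Fragment 4: offset=12 data="qE" -> buffer=MWByMAY???fCqE
Fragment 5: offset=5 data="SO" -> buffer=MWByMSO???fCqE
Fragment 6: offset=7 data="xwY" -> buffer=MWByMSOxwYfCqE

Answer: MWByMSOxwYfCqE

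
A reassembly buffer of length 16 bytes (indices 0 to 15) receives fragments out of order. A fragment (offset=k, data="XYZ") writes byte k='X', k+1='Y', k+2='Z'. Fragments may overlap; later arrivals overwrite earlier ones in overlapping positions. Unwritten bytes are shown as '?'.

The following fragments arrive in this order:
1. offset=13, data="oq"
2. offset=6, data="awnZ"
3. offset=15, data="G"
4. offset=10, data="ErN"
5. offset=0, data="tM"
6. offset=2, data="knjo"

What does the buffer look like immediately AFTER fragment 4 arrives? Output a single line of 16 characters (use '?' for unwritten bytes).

Answer: ??????awnZErNoqG

Derivation:
Fragment 1: offset=13 data="oq" -> buffer=?????????????oq?
Fragment 2: offset=6 data="awnZ" -> buffer=??????awnZ???oq?
Fragment 3: offset=15 data="G" -> buffer=??????awnZ???oqG
Fragment 4: offset=10 data="ErN" -> buffer=??????awnZErNoqG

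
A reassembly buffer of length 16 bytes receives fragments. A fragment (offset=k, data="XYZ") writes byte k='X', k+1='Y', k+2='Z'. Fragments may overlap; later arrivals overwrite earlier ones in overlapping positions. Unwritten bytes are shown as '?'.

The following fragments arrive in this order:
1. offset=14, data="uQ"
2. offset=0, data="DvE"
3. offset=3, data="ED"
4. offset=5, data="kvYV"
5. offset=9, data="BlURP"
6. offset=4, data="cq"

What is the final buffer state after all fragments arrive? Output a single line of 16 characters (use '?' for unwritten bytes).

Answer: DvEEcqvYVBlURPuQ

Derivation:
Fragment 1: offset=14 data="uQ" -> buffer=??????????????uQ
Fragment 2: offset=0 data="DvE" -> buffer=DvE???????????uQ
Fragment 3: offset=3 data="ED" -> buffer=DvEED?????????uQ
Fragment 4: offset=5 data="kvYV" -> buffer=DvEEDkvYV?????uQ
Fragment 5: offset=9 data="BlURP" -> buffer=DvEEDkvYVBlURPuQ
Fragment 6: offset=4 data="cq" -> buffer=DvEEcqvYVBlURPuQ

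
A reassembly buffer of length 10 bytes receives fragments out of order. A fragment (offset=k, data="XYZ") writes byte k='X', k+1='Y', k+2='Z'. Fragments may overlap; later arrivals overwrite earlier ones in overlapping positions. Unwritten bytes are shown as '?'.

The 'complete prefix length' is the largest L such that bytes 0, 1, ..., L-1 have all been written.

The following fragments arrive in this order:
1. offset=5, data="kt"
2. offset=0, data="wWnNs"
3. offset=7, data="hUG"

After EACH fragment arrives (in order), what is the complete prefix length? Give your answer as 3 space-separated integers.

Fragment 1: offset=5 data="kt" -> buffer=?????kt??? -> prefix_len=0
Fragment 2: offset=0 data="wWnNs" -> buffer=wWnNskt??? -> prefix_len=7
Fragment 3: offset=7 data="hUG" -> buffer=wWnNskthUG -> prefix_len=10

Answer: 0 7 10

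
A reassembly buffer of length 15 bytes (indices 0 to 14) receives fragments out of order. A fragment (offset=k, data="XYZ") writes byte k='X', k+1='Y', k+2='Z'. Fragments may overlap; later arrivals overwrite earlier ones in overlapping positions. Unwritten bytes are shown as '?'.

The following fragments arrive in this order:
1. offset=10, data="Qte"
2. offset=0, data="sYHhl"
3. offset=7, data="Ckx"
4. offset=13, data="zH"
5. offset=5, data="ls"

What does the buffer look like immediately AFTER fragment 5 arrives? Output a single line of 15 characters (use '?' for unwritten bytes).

Fragment 1: offset=10 data="Qte" -> buffer=??????????Qte??
Fragment 2: offset=0 data="sYHhl" -> buffer=sYHhl?????Qte??
Fragment 3: offset=7 data="Ckx" -> buffer=sYHhl??CkxQte??
Fragment 4: offset=13 data="zH" -> buffer=sYHhl??CkxQtezH
Fragment 5: offset=5 data="ls" -> buffer=sYHhllsCkxQtezH

Answer: sYHhllsCkxQtezH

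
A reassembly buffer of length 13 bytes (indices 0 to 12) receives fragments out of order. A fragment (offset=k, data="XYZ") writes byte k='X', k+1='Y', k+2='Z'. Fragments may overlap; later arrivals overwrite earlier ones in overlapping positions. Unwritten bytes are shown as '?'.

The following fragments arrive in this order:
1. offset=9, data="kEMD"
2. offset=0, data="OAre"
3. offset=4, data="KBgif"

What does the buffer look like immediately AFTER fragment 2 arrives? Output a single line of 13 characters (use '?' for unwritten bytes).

Fragment 1: offset=9 data="kEMD" -> buffer=?????????kEMD
Fragment 2: offset=0 data="OAre" -> buffer=OAre?????kEMD

Answer: OAre?????kEMD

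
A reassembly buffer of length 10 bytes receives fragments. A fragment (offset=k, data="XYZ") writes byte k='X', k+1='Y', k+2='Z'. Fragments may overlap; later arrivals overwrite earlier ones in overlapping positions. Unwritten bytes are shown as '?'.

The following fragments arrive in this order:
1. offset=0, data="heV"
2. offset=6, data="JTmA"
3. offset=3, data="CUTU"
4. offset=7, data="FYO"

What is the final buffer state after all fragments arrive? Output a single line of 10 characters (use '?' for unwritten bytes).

Answer: heVCUTUFYO

Derivation:
Fragment 1: offset=0 data="heV" -> buffer=heV???????
Fragment 2: offset=6 data="JTmA" -> buffer=heV???JTmA
Fragment 3: offset=3 data="CUTU" -> buffer=heVCUTUTmA
Fragment 4: offset=7 data="FYO" -> buffer=heVCUTUFYO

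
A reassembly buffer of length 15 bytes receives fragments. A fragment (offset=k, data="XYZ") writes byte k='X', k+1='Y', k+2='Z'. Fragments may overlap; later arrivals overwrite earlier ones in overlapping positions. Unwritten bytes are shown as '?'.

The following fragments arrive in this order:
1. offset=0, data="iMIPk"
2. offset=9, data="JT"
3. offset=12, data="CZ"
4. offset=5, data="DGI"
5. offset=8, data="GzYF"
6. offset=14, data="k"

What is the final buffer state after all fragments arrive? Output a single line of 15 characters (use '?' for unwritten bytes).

Answer: iMIPkDGIGzYFCZk

Derivation:
Fragment 1: offset=0 data="iMIPk" -> buffer=iMIPk??????????
Fragment 2: offset=9 data="JT" -> buffer=iMIPk????JT????
Fragment 3: offset=12 data="CZ" -> buffer=iMIPk????JT?CZ?
Fragment 4: offset=5 data="DGI" -> buffer=iMIPkDGI?JT?CZ?
Fragment 5: offset=8 data="GzYF" -> buffer=iMIPkDGIGzYFCZ?
Fragment 6: offset=14 data="k" -> buffer=iMIPkDGIGzYFCZk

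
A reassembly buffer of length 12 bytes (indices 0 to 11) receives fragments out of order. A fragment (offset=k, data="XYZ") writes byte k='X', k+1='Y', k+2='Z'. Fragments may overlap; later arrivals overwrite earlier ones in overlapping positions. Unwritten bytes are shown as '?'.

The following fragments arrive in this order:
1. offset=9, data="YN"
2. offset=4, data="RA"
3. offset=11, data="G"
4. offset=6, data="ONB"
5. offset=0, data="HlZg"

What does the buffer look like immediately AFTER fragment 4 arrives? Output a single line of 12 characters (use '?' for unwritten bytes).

Fragment 1: offset=9 data="YN" -> buffer=?????????YN?
Fragment 2: offset=4 data="RA" -> buffer=????RA???YN?
Fragment 3: offset=11 data="G" -> buffer=????RA???YNG
Fragment 4: offset=6 data="ONB" -> buffer=????RAONBYNG

Answer: ????RAONBYNG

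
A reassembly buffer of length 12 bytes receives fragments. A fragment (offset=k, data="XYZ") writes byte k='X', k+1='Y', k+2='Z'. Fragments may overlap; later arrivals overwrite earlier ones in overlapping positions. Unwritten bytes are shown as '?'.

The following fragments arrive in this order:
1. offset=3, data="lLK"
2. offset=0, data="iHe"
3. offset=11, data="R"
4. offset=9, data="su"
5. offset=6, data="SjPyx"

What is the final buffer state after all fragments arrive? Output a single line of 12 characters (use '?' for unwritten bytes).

Answer: iHelLKSjPyxR

Derivation:
Fragment 1: offset=3 data="lLK" -> buffer=???lLK??????
Fragment 2: offset=0 data="iHe" -> buffer=iHelLK??????
Fragment 3: offset=11 data="R" -> buffer=iHelLK?????R
Fragment 4: offset=9 data="su" -> buffer=iHelLK???suR
Fragment 5: offset=6 data="SjPyx" -> buffer=iHelLKSjPyxR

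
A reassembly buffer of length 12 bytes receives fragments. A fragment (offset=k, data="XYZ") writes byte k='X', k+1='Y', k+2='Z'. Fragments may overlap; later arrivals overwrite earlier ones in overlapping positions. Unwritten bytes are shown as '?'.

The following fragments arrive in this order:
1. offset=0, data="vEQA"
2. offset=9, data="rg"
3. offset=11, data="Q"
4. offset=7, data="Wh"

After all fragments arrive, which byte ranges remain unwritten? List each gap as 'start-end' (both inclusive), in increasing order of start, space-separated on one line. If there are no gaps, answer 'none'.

Answer: 4-6

Derivation:
Fragment 1: offset=0 len=4
Fragment 2: offset=9 len=2
Fragment 3: offset=11 len=1
Fragment 4: offset=7 len=2
Gaps: 4-6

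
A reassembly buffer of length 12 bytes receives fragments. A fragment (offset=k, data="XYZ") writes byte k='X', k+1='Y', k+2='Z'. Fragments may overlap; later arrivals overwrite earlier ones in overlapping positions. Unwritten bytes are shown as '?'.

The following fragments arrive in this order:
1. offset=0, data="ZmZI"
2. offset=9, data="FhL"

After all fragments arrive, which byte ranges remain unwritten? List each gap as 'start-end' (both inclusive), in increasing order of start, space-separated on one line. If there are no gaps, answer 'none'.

Fragment 1: offset=0 len=4
Fragment 2: offset=9 len=3
Gaps: 4-8

Answer: 4-8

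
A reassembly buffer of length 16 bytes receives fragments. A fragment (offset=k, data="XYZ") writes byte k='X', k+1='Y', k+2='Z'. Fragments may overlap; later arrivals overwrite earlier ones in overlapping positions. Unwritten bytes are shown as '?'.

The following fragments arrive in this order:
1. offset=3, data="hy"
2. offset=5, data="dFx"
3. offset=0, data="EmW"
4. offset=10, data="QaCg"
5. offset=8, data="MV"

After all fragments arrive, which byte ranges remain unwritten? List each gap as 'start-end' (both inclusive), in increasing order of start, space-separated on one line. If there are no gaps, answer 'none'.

Fragment 1: offset=3 len=2
Fragment 2: offset=5 len=3
Fragment 3: offset=0 len=3
Fragment 4: offset=10 len=4
Fragment 5: offset=8 len=2
Gaps: 14-15

Answer: 14-15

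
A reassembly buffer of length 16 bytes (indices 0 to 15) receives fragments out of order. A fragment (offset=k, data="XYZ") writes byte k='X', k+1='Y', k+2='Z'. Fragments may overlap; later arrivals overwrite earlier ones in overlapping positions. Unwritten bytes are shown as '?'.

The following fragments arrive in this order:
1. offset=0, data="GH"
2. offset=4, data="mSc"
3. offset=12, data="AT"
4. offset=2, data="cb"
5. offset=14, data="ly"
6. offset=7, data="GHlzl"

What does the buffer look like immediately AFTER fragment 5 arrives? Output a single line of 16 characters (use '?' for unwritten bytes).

Fragment 1: offset=0 data="GH" -> buffer=GH??????????????
Fragment 2: offset=4 data="mSc" -> buffer=GH??mSc?????????
Fragment 3: offset=12 data="AT" -> buffer=GH??mSc?????AT??
Fragment 4: offset=2 data="cb" -> buffer=GHcbmSc?????AT??
Fragment 5: offset=14 data="ly" -> buffer=GHcbmSc?????ATly

Answer: GHcbmSc?????ATly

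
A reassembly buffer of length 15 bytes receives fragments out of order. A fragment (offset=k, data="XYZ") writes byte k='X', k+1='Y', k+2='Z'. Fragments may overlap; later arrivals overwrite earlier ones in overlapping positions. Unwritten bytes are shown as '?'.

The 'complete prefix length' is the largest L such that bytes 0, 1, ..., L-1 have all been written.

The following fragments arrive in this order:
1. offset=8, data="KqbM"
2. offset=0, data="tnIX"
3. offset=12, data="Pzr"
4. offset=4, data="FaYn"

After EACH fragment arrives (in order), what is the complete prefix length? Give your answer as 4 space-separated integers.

Answer: 0 4 4 15

Derivation:
Fragment 1: offset=8 data="KqbM" -> buffer=????????KqbM??? -> prefix_len=0
Fragment 2: offset=0 data="tnIX" -> buffer=tnIX????KqbM??? -> prefix_len=4
Fragment 3: offset=12 data="Pzr" -> buffer=tnIX????KqbMPzr -> prefix_len=4
Fragment 4: offset=4 data="FaYn" -> buffer=tnIXFaYnKqbMPzr -> prefix_len=15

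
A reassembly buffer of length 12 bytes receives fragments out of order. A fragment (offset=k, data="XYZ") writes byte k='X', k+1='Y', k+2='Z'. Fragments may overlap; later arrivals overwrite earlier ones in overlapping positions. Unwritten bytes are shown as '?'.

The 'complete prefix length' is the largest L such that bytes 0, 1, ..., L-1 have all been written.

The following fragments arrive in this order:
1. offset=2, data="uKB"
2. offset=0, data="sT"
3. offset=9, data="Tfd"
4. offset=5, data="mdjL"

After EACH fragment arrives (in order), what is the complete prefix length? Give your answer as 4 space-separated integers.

Answer: 0 5 5 12

Derivation:
Fragment 1: offset=2 data="uKB" -> buffer=??uKB??????? -> prefix_len=0
Fragment 2: offset=0 data="sT" -> buffer=sTuKB??????? -> prefix_len=5
Fragment 3: offset=9 data="Tfd" -> buffer=sTuKB????Tfd -> prefix_len=5
Fragment 4: offset=5 data="mdjL" -> buffer=sTuKBmdjLTfd -> prefix_len=12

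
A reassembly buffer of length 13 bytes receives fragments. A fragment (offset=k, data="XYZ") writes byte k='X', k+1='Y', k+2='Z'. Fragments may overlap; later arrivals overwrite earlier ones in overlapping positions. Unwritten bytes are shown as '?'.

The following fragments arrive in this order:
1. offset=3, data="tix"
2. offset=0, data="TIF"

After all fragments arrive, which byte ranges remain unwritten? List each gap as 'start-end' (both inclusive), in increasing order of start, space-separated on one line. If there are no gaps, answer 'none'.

Answer: 6-12

Derivation:
Fragment 1: offset=3 len=3
Fragment 2: offset=0 len=3
Gaps: 6-12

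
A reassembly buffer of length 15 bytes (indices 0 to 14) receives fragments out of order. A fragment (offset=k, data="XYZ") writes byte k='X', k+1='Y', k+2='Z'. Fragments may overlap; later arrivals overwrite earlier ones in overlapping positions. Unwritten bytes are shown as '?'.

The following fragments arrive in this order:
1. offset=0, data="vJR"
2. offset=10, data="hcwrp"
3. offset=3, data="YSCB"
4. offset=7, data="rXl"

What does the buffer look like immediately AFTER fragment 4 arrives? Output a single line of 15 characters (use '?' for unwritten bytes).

Fragment 1: offset=0 data="vJR" -> buffer=vJR????????????
Fragment 2: offset=10 data="hcwrp" -> buffer=vJR???????hcwrp
Fragment 3: offset=3 data="YSCB" -> buffer=vJRYSCB???hcwrp
Fragment 4: offset=7 data="rXl" -> buffer=vJRYSCBrXlhcwrp

Answer: vJRYSCBrXlhcwrp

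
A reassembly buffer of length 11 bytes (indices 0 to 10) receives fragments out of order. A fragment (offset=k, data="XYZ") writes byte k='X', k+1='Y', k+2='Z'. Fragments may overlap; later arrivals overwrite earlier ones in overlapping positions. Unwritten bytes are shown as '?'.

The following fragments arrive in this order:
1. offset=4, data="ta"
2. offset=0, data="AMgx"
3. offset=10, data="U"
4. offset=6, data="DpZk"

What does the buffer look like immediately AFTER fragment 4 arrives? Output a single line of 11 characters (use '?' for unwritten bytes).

Answer: AMgxtaDpZkU

Derivation:
Fragment 1: offset=4 data="ta" -> buffer=????ta?????
Fragment 2: offset=0 data="AMgx" -> buffer=AMgxta?????
Fragment 3: offset=10 data="U" -> buffer=AMgxta????U
Fragment 4: offset=6 data="DpZk" -> buffer=AMgxtaDpZkU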